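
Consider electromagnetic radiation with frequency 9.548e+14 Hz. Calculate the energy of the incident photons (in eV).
3.9487 eV

Using E = hf:

E = hf = (6.626×10⁻³⁴ J·s)(9.548e+14 Hz)
E = 3.9487 eV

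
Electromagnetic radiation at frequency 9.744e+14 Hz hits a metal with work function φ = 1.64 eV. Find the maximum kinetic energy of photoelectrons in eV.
2.3898 eV

Using Einstein's photoelectric equation: KE_max = hf - φ

First, calculate the photon energy:
E_photon = hf = (6.626×10⁻³⁴ J·s)(9.744e+14 Hz)
E_photon = 4.0298 eV

Then, the maximum kinetic energy:
KE_max = E_photon - φ = 4.0298 eV - 1.64 eV = 2.3898 eV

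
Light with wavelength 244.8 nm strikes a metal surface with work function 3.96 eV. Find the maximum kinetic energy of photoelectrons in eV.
1.1047 eV

Using Einstein's photoelectric equation: KE_max = hf - φ = hc/λ - φ

First, calculate the photon energy:
E_photon = hc/λ = (6.626×10⁻³⁴ J·s)(3×10⁸ m/s) / (244.8×10⁻⁹ m)
E_photon = 5.0647 eV

Then, the maximum kinetic energy:
KE_max = E_photon - φ = 5.0647 eV - 3.96 eV = 1.1047 eV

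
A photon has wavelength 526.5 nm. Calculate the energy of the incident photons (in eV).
2.3549 eV

Using E = hf = hc/λ:

E = hc/λ = (6.626×10⁻³⁴ J·s)(3×10⁸ m/s) / (526.5×10⁻⁹ m)
E = 2.3549 eV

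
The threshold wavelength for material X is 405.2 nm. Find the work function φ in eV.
3.06 eV

At the threshold wavelength, photon energy equals work function:
φ = hc/λ₀

Calculating:
φ = (6.626×10⁻³⁴ J·s)(3×10⁸ m/s) / (405.2×10⁻⁹ m)
φ = 3.06 eV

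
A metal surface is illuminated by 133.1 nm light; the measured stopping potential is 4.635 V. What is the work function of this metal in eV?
4.68 eV

The stopping potential gives the maximum kinetic energy: KE_max = eV_s = 4.635 eV

From Einstein's photoelectric equation: KE_max = hc/λ - φ
Rearranging: φ = hc/λ - KE_max

Calculate photon energy:
E_photon = hc/λ = (6.626×10⁻³⁴ J·s)(3×10⁸ m/s) / (133.1×10⁻⁹ m) = 9.3151 eV

Therefore:
φ = 9.3151 - 4.635 = 4.68 eV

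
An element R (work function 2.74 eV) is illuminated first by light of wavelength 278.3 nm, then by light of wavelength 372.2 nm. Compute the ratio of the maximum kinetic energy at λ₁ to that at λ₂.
2.9014

Using Einstein's equation: KE_max = hc/λ - φ

For λ₁ = 278.3 nm:
E₁ = hc/λ₁ = 4.4551 eV
KE₁ = E₁ - φ = 4.4551 - 2.74 = 1.7151 eV

For λ₂ = 372.2 nm:
E₂ = hc/λ₂ = 3.3311 eV
KE₂ = E₂ - φ = 3.3311 - 2.74 = 0.5911 eV

Ratio: KE₁/KE₂ = 1.7151/0.5911 = 2.9014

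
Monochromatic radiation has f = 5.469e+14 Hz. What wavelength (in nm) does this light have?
548.17 nm

Using the wave equation: c = fλ

Solving for wavelength:
λ = c/f = (3×10⁸ m/s) / (5.469e+14 Hz)
λ = 548.17 nm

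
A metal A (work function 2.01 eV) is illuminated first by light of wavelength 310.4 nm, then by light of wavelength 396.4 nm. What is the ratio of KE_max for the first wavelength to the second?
1.7753

Using Einstein's equation: KE_max = hc/λ - φ

For λ₁ = 310.4 nm:
E₁ = hc/λ₁ = 3.9943 eV
KE₁ = E₁ - φ = 3.9943 - 2.01 = 1.9843 eV

For λ₂ = 396.4 nm:
E₂ = hc/λ₂ = 3.1278 eV
KE₂ = E₂ - φ = 3.1278 - 2.01 = 1.1178 eV

Ratio: KE₁/KE₂ = 1.9843/1.1178 = 1.7753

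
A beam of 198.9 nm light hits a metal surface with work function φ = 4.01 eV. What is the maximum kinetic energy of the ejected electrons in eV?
2.2235 eV

Using Einstein's photoelectric equation: KE_max = hf - φ = hc/λ - φ

First, calculate the photon energy:
E_photon = hc/λ = (6.626×10⁻³⁴ J·s)(3×10⁸ m/s) / (198.9×10⁻⁹ m)
E_photon = 6.2335 eV

Then, the maximum kinetic energy:
KE_max = E_photon - φ = 6.2335 eV - 4.01 eV = 2.2235 eV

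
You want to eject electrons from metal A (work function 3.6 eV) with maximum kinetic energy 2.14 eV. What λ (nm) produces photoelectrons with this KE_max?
216.00 nm

From Einstein's equation: KE_max = hc/λ - φ

Rearranging for λ:
hc/λ = KE_max + φ
λ = hc/(KE_max + φ)

Required photon energy:
E_photon = KE_max + φ = 2.14 + 3.6 = 5.74 eV

Required wavelength:
λ = hc/E_photon = (6.626×10⁻³⁴)(3×10⁸) / (5.74 × 1.602×10⁻¹⁹)
λ = 216.00 nm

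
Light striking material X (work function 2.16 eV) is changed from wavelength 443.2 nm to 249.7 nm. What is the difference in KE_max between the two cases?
2.1678 eV

Using Einstein's equation: KE_max = hc/λ - φ

For λ₁ = 443.2 nm:
KE₁ = hc/λ₁ - φ = 2.7975 - 2.16 = 0.6375 eV

For λ₂ = 249.7 nm:
KE₂ = hc/λ₂ - φ = 4.9653 - 2.16 = 2.8053 eV

Change in KE:
ΔKE = KE₂ - KE₁ = 2.8053 - 0.6375 = 2.1678 eV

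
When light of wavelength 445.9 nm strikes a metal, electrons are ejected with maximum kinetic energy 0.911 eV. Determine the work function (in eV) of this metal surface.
1.87 eV

From Einstein's photoelectric equation: KE_max = hf - φ = hc/λ - φ

Rearranging for φ:
φ = hc/λ - KE_max

Calculate photon energy:
E_photon = hc/λ = 2.7805 eV

Therefore:
φ = 2.7805 - 0.911 = 1.87 eV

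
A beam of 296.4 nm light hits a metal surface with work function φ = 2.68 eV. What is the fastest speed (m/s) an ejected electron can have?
7.2712e+05 m/s

First, find the maximum kinetic energy:
E_photon = hc/λ = 4.1830 eV
KE_max = E_photon - φ = 4.1830 - 2.68 = 1.5030 eV

Convert to Joules: KE_max = 1.5030 × 1.602×10⁻¹⁹ J = 2.4081e-19 J

Then use KE = ½mv² to find velocity:
v = √(2·KE/m) = √(2 × 2.4081e-19 J / 9.109e-31 kg)
v = 7.2712e+05 m/s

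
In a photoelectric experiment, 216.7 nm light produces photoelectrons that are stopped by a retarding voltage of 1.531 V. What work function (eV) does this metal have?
4.19 eV

The stopping potential gives the maximum kinetic energy: KE_max = eV_s = 1.531 eV

From Einstein's photoelectric equation: KE_max = hc/λ - φ
Rearranging: φ = hc/λ - KE_max

Calculate photon energy:
E_photon = hc/λ = (6.626×10⁻³⁴ J·s)(3×10⁸ m/s) / (216.7×10⁻⁹ m) = 5.7215 eV

Therefore:
φ = 5.7215 - 1.531 = 4.19 eV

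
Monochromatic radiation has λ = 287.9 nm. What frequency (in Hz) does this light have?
1.0413e+15 Hz

Using the wave equation: c = fλ

Solving for frequency:
f = c/λ = (3×10⁸ m/s) / (287.9×10⁻⁹ m)
f = 1.0413e+15 Hz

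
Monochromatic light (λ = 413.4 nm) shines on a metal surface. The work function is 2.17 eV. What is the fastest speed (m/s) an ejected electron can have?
5.4006e+05 m/s

First, find the maximum kinetic energy:
E_photon = hc/λ = 2.9991 eV
KE_max = E_photon - φ = 2.9991 - 2.17 = 0.8291 eV

Convert to Joules: KE_max = 0.8291 × 1.602×10⁻¹⁹ J = 1.3284e-19 J

Then use KE = ½mv² to find velocity:
v = √(2·KE/m) = √(2 × 1.3284e-19 J / 9.109e-31 kg)
v = 5.4006e+05 m/s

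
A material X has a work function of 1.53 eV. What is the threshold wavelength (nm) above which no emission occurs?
810.35 nm

The threshold wavelength is when the photon energy equals the work function:
hc/λ₀ = φ

Solving for λ₀:
λ₀ = hc/φ = (6.626×10⁻³⁴ J·s)(3×10⁸ m/s) / (1.53 eV × 1.602×10⁻¹⁹ J/eV)
λ₀ = 810.35 nm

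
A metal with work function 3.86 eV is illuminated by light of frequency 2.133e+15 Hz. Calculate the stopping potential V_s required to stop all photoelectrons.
4.9614 V

The stopping potential V_s satisfies: eV_s = KE_max

First, find KE_max using Einstein's equation:
E_photon = hf = (6.626×10⁻³⁴ J·s)(2.133e+15 Hz) = 8.8214 eV
KE_max = E_photon - φ = 8.8214 - 3.86 = 4.9614 eV

Since eV_s = KE_max:
V_s = KE_max/e = 4.9614 V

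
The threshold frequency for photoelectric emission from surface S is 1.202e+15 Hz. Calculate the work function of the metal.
4.97 eV

At the threshold frequency, photon energy equals work function:
φ = hf₀

Calculating:
φ = (6.626×10⁻³⁴ J·s)(1.202e+15 Hz)
φ = 4.97 eV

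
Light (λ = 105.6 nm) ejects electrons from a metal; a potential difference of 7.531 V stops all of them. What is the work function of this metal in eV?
4.21 eV

The stopping potential gives the maximum kinetic energy: KE_max = eV_s = 7.531 eV

From Einstein's photoelectric equation: KE_max = hc/λ - φ
Rearranging: φ = hc/λ - KE_max

Calculate photon energy:
E_photon = hc/λ = (6.626×10⁻³⁴ J·s)(3×10⁸ m/s) / (105.6×10⁻⁹ m) = 11.7409 eV

Therefore:
φ = 11.7409 - 7.531 = 4.21 eV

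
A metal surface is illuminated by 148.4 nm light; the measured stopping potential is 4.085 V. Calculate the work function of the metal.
4.27 eV

The stopping potential gives the maximum kinetic energy: KE_max = eV_s = 4.085 eV

From Einstein's photoelectric equation: KE_max = hc/λ - φ
Rearranging: φ = hc/λ - KE_max

Calculate photon energy:
E_photon = hc/λ = (6.626×10⁻³⁴ J·s)(3×10⁸ m/s) / (148.4×10⁻⁹ m) = 8.3547 eV

Therefore:
φ = 8.3547 - 4.085 = 4.27 eV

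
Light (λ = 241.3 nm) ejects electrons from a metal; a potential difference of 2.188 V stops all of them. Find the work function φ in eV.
2.95 eV

The stopping potential gives the maximum kinetic energy: KE_max = eV_s = 2.188 eV

From Einstein's photoelectric equation: KE_max = hc/λ - φ
Rearranging: φ = hc/λ - KE_max

Calculate photon energy:
E_photon = hc/λ = (6.626×10⁻³⁴ J·s)(3×10⁸ m/s) / (241.3×10⁻⁹ m) = 5.1382 eV

Therefore:
φ = 5.1382 - 2.188 = 2.95 eV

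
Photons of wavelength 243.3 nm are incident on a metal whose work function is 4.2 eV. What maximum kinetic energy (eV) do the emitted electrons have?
0.8959 eV

Using Einstein's photoelectric equation: KE_max = hf - φ = hc/λ - φ

First, calculate the photon energy:
E_photon = hc/λ = (6.626×10⁻³⁴ J·s)(3×10⁸ m/s) / (243.3×10⁻⁹ m)
E_photon = 5.0959 eV

Then, the maximum kinetic energy:
KE_max = E_photon - φ = 5.0959 eV - 4.2 eV = 0.8959 eV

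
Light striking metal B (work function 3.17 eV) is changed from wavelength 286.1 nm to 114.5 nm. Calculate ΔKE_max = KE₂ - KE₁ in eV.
6.4947 eV

Using Einstein's equation: KE_max = hc/λ - φ

For λ₁ = 286.1 nm:
KE₁ = hc/λ₁ - φ = 4.3336 - 3.17 = 1.1636 eV

For λ₂ = 114.5 nm:
KE₂ = hc/λ₂ - φ = 10.8283 - 3.17 = 7.6583 eV

Change in KE:
ΔKE = KE₂ - KE₁ = 7.6583 - 1.1636 = 6.4947 eV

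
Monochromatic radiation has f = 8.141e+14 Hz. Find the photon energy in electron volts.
3.3668 eV

Using E = hf:

E = hf = (6.626×10⁻³⁴ J·s)(8.141e+14 Hz)
E = 3.3668 eV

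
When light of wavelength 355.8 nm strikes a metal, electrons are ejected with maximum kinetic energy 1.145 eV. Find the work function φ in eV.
2.34 eV

From Einstein's photoelectric equation: KE_max = hf - φ = hc/λ - φ

Rearranging for φ:
φ = hc/λ - KE_max

Calculate photon energy:
E_photon = hc/λ = 3.4847 eV

Therefore:
φ = 3.4847 - 1.145 = 2.34 eV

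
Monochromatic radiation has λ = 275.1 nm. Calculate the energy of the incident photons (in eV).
4.5069 eV

Using E = hf = hc/λ:

E = hc/λ = (6.626×10⁻³⁴ J·s)(3×10⁸ m/s) / (275.1×10⁻⁹ m)
E = 4.5069 eV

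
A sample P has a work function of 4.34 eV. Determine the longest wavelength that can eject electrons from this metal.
285.68 nm

The threshold wavelength is when the photon energy equals the work function:
hc/λ₀ = φ

Solving for λ₀:
λ₀ = hc/φ = (6.626×10⁻³⁴ J·s)(3×10⁸ m/s) / (4.34 eV × 1.602×10⁻¹⁹ J/eV)
λ₀ = 285.68 nm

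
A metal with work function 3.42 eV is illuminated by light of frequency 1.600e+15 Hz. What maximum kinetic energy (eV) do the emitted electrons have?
3.1971 eV

Using Einstein's photoelectric equation: KE_max = hf - φ

First, calculate the photon energy:
E_photon = hf = (6.626×10⁻³⁴ J·s)(1.600e+15 Hz)
E_photon = 6.6171 eV

Then, the maximum kinetic energy:
KE_max = E_photon - φ = 6.6171 eV - 3.42 eV = 3.1971 eV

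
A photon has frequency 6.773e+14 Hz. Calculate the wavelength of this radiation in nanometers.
442.63 nm

Using the wave equation: c = fλ

Solving for wavelength:
λ = c/f = (3×10⁸ m/s) / (6.773e+14 Hz)
λ = 442.63 nm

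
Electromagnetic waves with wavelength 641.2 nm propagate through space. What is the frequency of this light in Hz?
4.6755e+14 Hz

Using the wave equation: c = fλ

Solving for frequency:
f = c/λ = (3×10⁸ m/s) / (641.2×10⁻⁹ m)
f = 4.6755e+14 Hz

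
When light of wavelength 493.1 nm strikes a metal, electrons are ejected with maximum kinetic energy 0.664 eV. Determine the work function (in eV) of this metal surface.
1.85 eV

From Einstein's photoelectric equation: KE_max = hf - φ = hc/λ - φ

Rearranging for φ:
φ = hc/λ - KE_max

Calculate photon energy:
E_photon = hc/λ = 2.5144 eV

Therefore:
φ = 2.5144 - 0.664 = 1.85 eV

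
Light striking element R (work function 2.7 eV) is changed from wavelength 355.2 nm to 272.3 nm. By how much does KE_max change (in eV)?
1.0627 eV

Using Einstein's equation: KE_max = hc/λ - φ

For λ₁ = 355.2 nm:
KE₁ = hc/λ₁ - φ = 3.4905 - 2.7 = 0.7905 eV

For λ₂ = 272.3 nm:
KE₂ = hc/λ₂ - φ = 4.5532 - 2.7 = 1.8532 eV

Change in KE:
ΔKE = KE₂ - KE₁ = 1.8532 - 0.7905 = 1.0627 eV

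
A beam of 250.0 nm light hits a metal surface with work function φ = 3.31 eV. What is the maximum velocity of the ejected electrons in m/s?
7.6170e+05 m/s

First, find the maximum kinetic energy:
E_photon = hc/λ = 4.9594 eV
KE_max = E_photon - φ = 4.9594 - 3.31 = 1.6494 eV

Convert to Joules: KE_max = 1.6494 × 1.602×10⁻¹⁹ J = 2.6426e-19 J

Then use KE = ½mv² to find velocity:
v = √(2·KE/m) = √(2 × 2.6426e-19 J / 9.109e-31 kg)
v = 7.6170e+05 m/s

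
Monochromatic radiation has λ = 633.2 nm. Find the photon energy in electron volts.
1.9581 eV

Using E = hf = hc/λ:

E = hc/λ = (6.626×10⁻³⁴ J·s)(3×10⁸ m/s) / (633.2×10⁻⁹ m)
E = 1.9581 eV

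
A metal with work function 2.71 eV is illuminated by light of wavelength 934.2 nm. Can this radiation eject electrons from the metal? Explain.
No

For photoemission, the photon energy must exceed the work function.

Photon energy: E = hc/λ = 1.3272 eV
Work function: φ = 2.71 eV

Since E_photon (1.3272 eV) < φ (2.71 eV), photoemission will NOT occur.
The threshold wavelength is λ₀ = hc/φ = 457.5 nm.
Since 934.2 nm > 457.5 nm, the photons lack sufficient energy.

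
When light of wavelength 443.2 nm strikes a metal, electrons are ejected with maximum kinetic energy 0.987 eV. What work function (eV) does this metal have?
1.81 eV

From Einstein's photoelectric equation: KE_max = hf - φ = hc/λ - φ

Rearranging for φ:
φ = hc/λ - KE_max

Calculate photon energy:
E_photon = hc/λ = 2.7975 eV

Therefore:
φ = 2.7975 - 0.987 = 1.81 eV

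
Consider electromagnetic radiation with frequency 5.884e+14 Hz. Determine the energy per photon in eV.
2.4334 eV

Using E = hf:

E = hf = (6.626×10⁻³⁴ J·s)(5.884e+14 Hz)
E = 2.4334 eV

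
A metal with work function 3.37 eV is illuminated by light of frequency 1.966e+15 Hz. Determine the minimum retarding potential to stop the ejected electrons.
4.7607 V

The stopping potential V_s satisfies: eV_s = KE_max

First, find KE_max using Einstein's equation:
E_photon = hf = (6.626×10⁻³⁴ J·s)(1.966e+15 Hz) = 8.1307 eV
KE_max = E_photon - φ = 8.1307 - 3.37 = 4.7607 eV

Since eV_s = KE_max:
V_s = KE_max/e = 4.7607 V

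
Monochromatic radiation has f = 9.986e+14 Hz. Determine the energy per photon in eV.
4.1299 eV

Using E = hf:

E = hf = (6.626×10⁻³⁴ J·s)(9.986e+14 Hz)
E = 4.1299 eV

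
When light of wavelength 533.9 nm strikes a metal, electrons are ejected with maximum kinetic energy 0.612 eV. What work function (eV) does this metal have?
1.71 eV

From Einstein's photoelectric equation: KE_max = hf - φ = hc/λ - φ

Rearranging for φ:
φ = hc/λ - KE_max

Calculate photon energy:
E_photon = hc/λ = 2.3222 eV

Therefore:
φ = 2.3222 - 0.612 = 1.71 eV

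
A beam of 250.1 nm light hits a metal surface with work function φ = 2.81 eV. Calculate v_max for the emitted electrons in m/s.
8.6912e+05 m/s

First, find the maximum kinetic energy:
E_photon = hc/λ = 4.9574 eV
KE_max = E_photon - φ = 4.9574 - 2.81 = 2.1474 eV

Convert to Joules: KE_max = 2.1474 × 1.602×10⁻¹⁹ J = 3.4405e-19 J

Then use KE = ½mv² to find velocity:
v = √(2·KE/m) = √(2 × 3.4405e-19 J / 9.109e-31 kg)
v = 8.6912e+05 m/s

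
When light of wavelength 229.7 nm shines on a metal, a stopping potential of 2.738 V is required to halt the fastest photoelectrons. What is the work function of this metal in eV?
2.66 eV

The stopping potential gives the maximum kinetic energy: KE_max = eV_s = 2.738 eV

From Einstein's photoelectric equation: KE_max = hc/λ - φ
Rearranging: φ = hc/λ - KE_max

Calculate photon energy:
E_photon = hc/λ = (6.626×10⁻³⁴ J·s)(3×10⁸ m/s) / (229.7×10⁻⁹ m) = 5.3977 eV

Therefore:
φ = 5.3977 - 2.738 = 2.66 eV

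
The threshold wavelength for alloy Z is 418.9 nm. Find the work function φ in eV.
2.96 eV

At the threshold wavelength, photon energy equals work function:
φ = hc/λ₀

Calculating:
φ = (6.626×10⁻³⁴ J·s)(3×10⁸ m/s) / (418.9×10⁻⁹ m)
φ = 2.96 eV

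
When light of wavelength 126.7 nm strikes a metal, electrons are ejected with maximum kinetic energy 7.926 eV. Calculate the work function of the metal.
1.86 eV

From Einstein's photoelectric equation: KE_max = hf - φ = hc/λ - φ

Rearranging for φ:
φ = hc/λ - KE_max

Calculate photon energy:
E_photon = hc/λ = 9.7857 eV

Therefore:
φ = 9.7857 - 7.926 = 1.86 eV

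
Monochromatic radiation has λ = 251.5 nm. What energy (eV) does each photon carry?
4.9298 eV

Using E = hf = hc/λ:

E = hc/λ = (6.626×10⁻³⁴ J·s)(3×10⁸ m/s) / (251.5×10⁻⁹ m)
E = 4.9298 eV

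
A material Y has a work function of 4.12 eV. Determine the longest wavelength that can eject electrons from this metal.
300.93 nm

The threshold wavelength is when the photon energy equals the work function:
hc/λ₀ = φ

Solving for λ₀:
λ₀ = hc/φ = (6.626×10⁻³⁴ J·s)(3×10⁸ m/s) / (4.12 eV × 1.602×10⁻¹⁹ J/eV)
λ₀ = 300.93 nm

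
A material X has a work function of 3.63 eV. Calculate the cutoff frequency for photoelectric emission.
8.7773e+14 Hz

The threshold frequency is when the photon energy equals the work function:
hf₀ = φ

Solving for f₀:
f₀ = φ/h = (3.63 eV × 1.602×10⁻¹⁹ J/eV) / (6.626×10⁻³⁴ J·s)
f₀ = 8.7773e+14 Hz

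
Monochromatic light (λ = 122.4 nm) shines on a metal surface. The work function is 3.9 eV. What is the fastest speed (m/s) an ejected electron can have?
1.4803e+06 m/s

First, find the maximum kinetic energy:
E_photon = hc/λ = 10.1294 eV
KE_max = E_photon - φ = 10.1294 - 3.9 = 6.2294 eV

Convert to Joules: KE_max = 6.2294 × 1.602×10⁻¹⁹ J = 9.9806e-19 J

Then use KE = ½mv² to find velocity:
v = √(2·KE/m) = √(2 × 9.9806e-19 J / 9.109e-31 kg)
v = 1.4803e+06 m/s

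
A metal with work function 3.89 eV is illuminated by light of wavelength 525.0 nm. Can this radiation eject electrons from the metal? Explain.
No

For photoemission, the photon energy must exceed the work function.

Photon energy: E = hc/λ = 2.3616 eV
Work function: φ = 3.89 eV

Since E_photon (2.3616 eV) < φ (3.89 eV), photoemission will NOT occur.
The threshold wavelength is λ₀ = hc/φ = 318.7 nm.
Since 525.0 nm > 318.7 nm, the photons lack sufficient energy.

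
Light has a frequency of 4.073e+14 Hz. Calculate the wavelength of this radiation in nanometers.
736.05 nm

Using the wave equation: c = fλ

Solving for wavelength:
λ = c/f = (3×10⁸ m/s) / (4.073e+14 Hz)
λ = 736.05 nm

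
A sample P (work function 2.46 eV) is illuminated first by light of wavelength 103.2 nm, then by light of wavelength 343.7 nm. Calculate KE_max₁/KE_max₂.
8.3271

Using Einstein's equation: KE_max = hc/λ - φ

For λ₁ = 103.2 nm:
E₁ = hc/λ₁ = 12.0140 eV
KE₁ = E₁ - φ = 12.0140 - 2.46 = 9.5540 eV

For λ₂ = 343.7 nm:
E₂ = hc/λ₂ = 3.6073 eV
KE₂ = E₂ - φ = 3.6073 - 2.46 = 1.1473 eV

Ratio: KE₁/KE₂ = 9.5540/1.1473 = 8.3271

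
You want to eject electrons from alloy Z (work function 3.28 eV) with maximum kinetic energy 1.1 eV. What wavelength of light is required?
283.07 nm

From Einstein's equation: KE_max = hc/λ - φ

Rearranging for λ:
hc/λ = KE_max + φ
λ = hc/(KE_max + φ)

Required photon energy:
E_photon = KE_max + φ = 1.1 + 3.28 = 4.38 eV

Required wavelength:
λ = hc/E_photon = (6.626×10⁻³⁴)(3×10⁸) / (4.38 × 1.602×10⁻¹⁹)
λ = 283.07 nm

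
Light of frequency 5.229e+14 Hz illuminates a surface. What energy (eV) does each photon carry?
2.1625 eV

Using E = hf:

E = hf = (6.626×10⁻³⁴ J·s)(5.229e+14 Hz)
E = 2.1625 eV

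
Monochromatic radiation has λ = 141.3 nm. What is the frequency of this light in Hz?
2.1217e+15 Hz

Using the wave equation: c = fλ

Solving for frequency:
f = c/λ = (3×10⁸ m/s) / (141.3×10⁻⁹ m)
f = 2.1217e+15 Hz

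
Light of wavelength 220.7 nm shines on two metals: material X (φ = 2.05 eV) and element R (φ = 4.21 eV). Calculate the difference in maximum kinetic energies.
2.1600 eV

Using KE_max = hc/λ - φ for each metal:

Photon energy: E = hc/λ = 5.6178 eV

For material X (φ₁ = 2.05 eV):
KE₁ = E - φ₁ = 5.6178 - 2.05 = 3.5678 eV

For element R (φ₂ = 4.21 eV):
KE₂ = E - φ₂ = 5.6178 - 4.21 = 1.4078 eV

Difference:
ΔKE = KE₁ - KE₂ = 3.5678 - 1.4078 = 2.1600 eV

Note: The difference equals the difference in work functions: 4.21 - 2.05 = 2.16 eV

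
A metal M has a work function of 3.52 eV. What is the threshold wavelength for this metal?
352.23 nm

The threshold wavelength is when the photon energy equals the work function:
hc/λ₀ = φ

Solving for λ₀:
λ₀ = hc/φ = (6.626×10⁻³⁴ J·s)(3×10⁸ m/s) / (3.52 eV × 1.602×10⁻¹⁹ J/eV)
λ₀ = 352.23 nm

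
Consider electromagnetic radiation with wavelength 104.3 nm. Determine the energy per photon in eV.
11.8873 eV

Using E = hf = hc/λ:

E = hc/λ = (6.626×10⁻³⁴ J·s)(3×10⁸ m/s) / (104.3×10⁻⁹ m)
E = 11.8873 eV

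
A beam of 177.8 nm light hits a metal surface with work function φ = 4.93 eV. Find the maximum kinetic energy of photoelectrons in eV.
2.0432 eV

Using Einstein's photoelectric equation: KE_max = hf - φ = hc/λ - φ

First, calculate the photon energy:
E_photon = hc/λ = (6.626×10⁻³⁴ J·s)(3×10⁸ m/s) / (177.8×10⁻⁹ m)
E_photon = 6.9732 eV

Then, the maximum kinetic energy:
KE_max = E_photon - φ = 6.9732 eV - 4.93 eV = 2.0432 eV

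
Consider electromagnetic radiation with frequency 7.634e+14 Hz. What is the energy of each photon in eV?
3.1572 eV

Using E = hf:

E = hf = (6.626×10⁻³⁴ J·s)(7.634e+14 Hz)
E = 3.1572 eV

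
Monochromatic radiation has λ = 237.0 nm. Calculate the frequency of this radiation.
1.2649e+15 Hz

Using the wave equation: c = fλ

Solving for frequency:
f = c/λ = (3×10⁸ m/s) / (237.0×10⁻⁹ m)
f = 1.2649e+15 Hz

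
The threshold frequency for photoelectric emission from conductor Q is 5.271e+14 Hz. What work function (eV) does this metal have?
2.18 eV

At the threshold frequency, photon energy equals work function:
φ = hf₀

Calculating:
φ = (6.626×10⁻³⁴ J·s)(5.271e+14 Hz)
φ = 2.18 eV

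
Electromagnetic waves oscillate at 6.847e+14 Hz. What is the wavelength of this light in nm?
437.84 nm

Using the wave equation: c = fλ

Solving for wavelength:
λ = c/f = (3×10⁸ m/s) / (6.847e+14 Hz)
λ = 437.84 nm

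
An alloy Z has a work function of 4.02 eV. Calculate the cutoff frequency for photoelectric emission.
9.7203e+14 Hz

The threshold frequency is when the photon energy equals the work function:
hf₀ = φ

Solving for f₀:
f₀ = φ/h = (4.02 eV × 1.602×10⁻¹⁹ J/eV) / (6.626×10⁻³⁴ J·s)
f₀ = 9.7203e+14 Hz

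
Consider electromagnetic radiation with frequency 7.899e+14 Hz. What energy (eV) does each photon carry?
3.2668 eV

Using E = hf:

E = hf = (6.626×10⁻³⁴ J·s)(7.899e+14 Hz)
E = 3.2668 eV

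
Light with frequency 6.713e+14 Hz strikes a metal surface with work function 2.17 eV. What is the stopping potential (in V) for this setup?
0.6063 V

The stopping potential V_s satisfies: eV_s = KE_max

First, find KE_max using Einstein's equation:
E_photon = hf = (6.626×10⁻³⁴ J·s)(6.713e+14 Hz) = 2.7763 eV
KE_max = E_photon - φ = 2.7763 - 2.17 = 0.6063 eV

Since eV_s = KE_max:
V_s = KE_max/e = 0.6063 V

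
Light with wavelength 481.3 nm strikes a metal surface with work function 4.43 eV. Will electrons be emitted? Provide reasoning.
No

For photoemission, the photon energy must exceed the work function.

Photon energy: E = hc/λ = 2.5760 eV
Work function: φ = 4.43 eV

Since E_photon (2.5760 eV) < φ (4.43 eV), photoemission will NOT occur.
The threshold wavelength is λ₀ = hc/φ = 279.9 nm.
Since 481.3 nm > 279.9 nm, the photons lack sufficient energy.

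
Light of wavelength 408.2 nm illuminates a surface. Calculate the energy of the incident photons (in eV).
3.0373 eV

Using E = hf = hc/λ:

E = hc/λ = (6.626×10⁻³⁴ J·s)(3×10⁸ m/s) / (408.2×10⁻⁹ m)
E = 3.0373 eV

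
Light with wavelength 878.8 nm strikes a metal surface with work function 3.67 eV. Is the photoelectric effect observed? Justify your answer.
No

For photoemission, the photon energy must exceed the work function.

Photon energy: E = hc/λ = 1.4108 eV
Work function: φ = 3.67 eV

Since E_photon (1.4108 eV) < φ (3.67 eV), photoemission will NOT occur.
The threshold wavelength is λ₀ = hc/φ = 337.8 nm.
Since 878.8 nm > 337.8 nm, the photons lack sufficient energy.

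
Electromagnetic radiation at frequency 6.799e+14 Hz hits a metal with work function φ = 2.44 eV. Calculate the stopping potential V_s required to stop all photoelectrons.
0.3718 V

The stopping potential V_s satisfies: eV_s = KE_max

First, find KE_max using Einstein's equation:
E_photon = hf = (6.626×10⁻³⁴ J·s)(6.799e+14 Hz) = 2.8118 eV
KE_max = E_photon - φ = 2.8118 - 2.44 = 0.3718 eV

Since eV_s = KE_max:
V_s = KE_max/e = 0.3718 V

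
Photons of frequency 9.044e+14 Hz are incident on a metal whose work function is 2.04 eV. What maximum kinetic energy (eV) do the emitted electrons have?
1.7003 eV

Using Einstein's photoelectric equation: KE_max = hf - φ

First, calculate the photon energy:
E_photon = hf = (6.626×10⁻³⁴ J·s)(9.044e+14 Hz)
E_photon = 3.7403 eV

Then, the maximum kinetic energy:
KE_max = E_photon - φ = 3.7403 eV - 2.04 eV = 1.7003 eV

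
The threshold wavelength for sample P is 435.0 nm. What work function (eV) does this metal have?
2.85 eV

At the threshold wavelength, photon energy equals work function:
φ = hc/λ₀

Calculating:
φ = (6.626×10⁻³⁴ J·s)(3×10⁸ m/s) / (435.0×10⁻⁹ m)
φ = 2.85 eV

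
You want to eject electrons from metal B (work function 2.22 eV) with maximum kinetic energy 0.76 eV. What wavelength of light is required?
416.05 nm

From Einstein's equation: KE_max = hc/λ - φ

Rearranging for λ:
hc/λ = KE_max + φ
λ = hc/(KE_max + φ)

Required photon energy:
E_photon = KE_max + φ = 0.76 + 2.22 = 2.98 eV

Required wavelength:
λ = hc/E_photon = (6.626×10⁻³⁴)(3×10⁸) / (2.98 × 1.602×10⁻¹⁹)
λ = 416.05 nm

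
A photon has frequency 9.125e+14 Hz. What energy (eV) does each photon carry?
3.7738 eV

Using E = hf:

E = hf = (6.626×10⁻³⁴ J·s)(9.125e+14 Hz)
E = 3.7738 eV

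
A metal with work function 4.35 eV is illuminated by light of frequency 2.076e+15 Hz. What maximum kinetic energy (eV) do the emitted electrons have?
4.2356 eV

Using Einstein's photoelectric equation: KE_max = hf - φ

First, calculate the photon energy:
E_photon = hf = (6.626×10⁻³⁴ J·s)(2.076e+15 Hz)
E_photon = 8.5856 eV

Then, the maximum kinetic energy:
KE_max = E_photon - φ = 8.5856 eV - 4.35 eV = 4.2356 eV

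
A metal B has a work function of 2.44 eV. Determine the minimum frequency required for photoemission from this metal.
5.8999e+14 Hz

The threshold frequency is when the photon energy equals the work function:
hf₀ = φ

Solving for f₀:
f₀ = φ/h = (2.44 eV × 1.602×10⁻¹⁹ J/eV) / (6.626×10⁻³⁴ J·s)
f₀ = 5.8999e+14 Hz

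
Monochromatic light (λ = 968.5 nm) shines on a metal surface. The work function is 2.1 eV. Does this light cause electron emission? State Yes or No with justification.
No

For photoemission, the photon energy must exceed the work function.

Photon energy: E = hc/λ = 1.2802 eV
Work function: φ = 2.1 eV

Since E_photon (1.2802 eV) < φ (2.1 eV), photoemission will NOT occur.
The threshold wavelength is λ₀ = hc/φ = 590.4 nm.
Since 968.5 nm > 590.4 nm, the photons lack sufficient energy.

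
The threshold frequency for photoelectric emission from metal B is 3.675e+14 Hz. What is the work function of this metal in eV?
1.52 eV

At the threshold frequency, photon energy equals work function:
φ = hf₀

Calculating:
φ = (6.626×10⁻³⁴ J·s)(3.675e+14 Hz)
φ = 1.52 eV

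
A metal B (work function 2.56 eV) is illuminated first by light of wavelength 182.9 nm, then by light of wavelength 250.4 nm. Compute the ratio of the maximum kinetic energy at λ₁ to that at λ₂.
1.7641

Using Einstein's equation: KE_max = hc/λ - φ

For λ₁ = 182.9 nm:
E₁ = hc/λ₁ = 6.7788 eV
KE₁ = E₁ - φ = 6.7788 - 2.56 = 4.2188 eV

For λ₂ = 250.4 nm:
E₂ = hc/λ₂ = 4.9514 eV
KE₂ = E₂ - φ = 4.9514 - 2.56 = 2.3914 eV

Ratio: KE₁/KE₂ = 4.2188/2.3914 = 1.7641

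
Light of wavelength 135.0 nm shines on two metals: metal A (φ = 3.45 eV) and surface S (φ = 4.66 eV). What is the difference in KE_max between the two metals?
1.2100 eV

Using KE_max = hc/λ - φ for each metal:

Photon energy: E = hc/λ = 9.1840 eV

For metal A (φ₁ = 3.45 eV):
KE₁ = E - φ₁ = 9.1840 - 3.45 = 5.7340 eV

For surface S (φ₂ = 4.66 eV):
KE₂ = E - φ₂ = 9.1840 - 4.66 = 4.5240 eV

Difference:
ΔKE = KE₁ - KE₂ = 5.7340 - 4.5240 = 1.2100 eV

Note: The difference equals the difference in work functions: 4.66 - 3.45 = 1.21 eV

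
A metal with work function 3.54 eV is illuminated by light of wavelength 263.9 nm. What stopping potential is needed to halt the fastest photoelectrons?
1.1582 V

The stopping potential V_s satisfies: eV_s = KE_max

First, find KE_max using Einstein's equation:
E_photon = hc/λ = 4.6982 eV
KE_max = E_photon - φ = 4.6982 - 3.54 = 1.1582 eV

Since eV_s = KE_max:
V_s = KE_max/e = 1.1582 V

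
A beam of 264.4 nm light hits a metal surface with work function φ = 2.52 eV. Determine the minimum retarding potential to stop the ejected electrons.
2.1693 V

The stopping potential V_s satisfies: eV_s = KE_max

First, find KE_max using Einstein's equation:
E_photon = hc/λ = 4.6893 eV
KE_max = E_photon - φ = 4.6893 - 2.52 = 2.1693 eV

Since eV_s = KE_max:
V_s = KE_max/e = 2.1693 V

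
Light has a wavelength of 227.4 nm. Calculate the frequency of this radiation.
1.3183e+15 Hz

Using the wave equation: c = fλ

Solving for frequency:
f = c/λ = (3×10⁸ m/s) / (227.4×10⁻⁹ m)
f = 1.3183e+15 Hz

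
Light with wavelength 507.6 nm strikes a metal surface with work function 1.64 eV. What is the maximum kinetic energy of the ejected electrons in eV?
0.8026 eV

Using Einstein's photoelectric equation: KE_max = hf - φ = hc/λ - φ

First, calculate the photon energy:
E_photon = hc/λ = (6.626×10⁻³⁴ J·s)(3×10⁸ m/s) / (507.6×10⁻⁹ m)
E_photon = 2.4426 eV

Then, the maximum kinetic energy:
KE_max = E_photon - φ = 2.4426 eV - 1.64 eV = 0.8026 eV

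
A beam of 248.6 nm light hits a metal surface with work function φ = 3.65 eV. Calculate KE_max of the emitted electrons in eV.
1.3373 eV

Using Einstein's photoelectric equation: KE_max = hf - φ = hc/λ - φ

First, calculate the photon energy:
E_photon = hc/λ = (6.626×10⁻³⁴ J·s)(3×10⁸ m/s) / (248.6×10⁻⁹ m)
E_photon = 4.9873 eV

Then, the maximum kinetic energy:
KE_max = E_photon - φ = 4.9873 eV - 3.65 eV = 1.3373 eV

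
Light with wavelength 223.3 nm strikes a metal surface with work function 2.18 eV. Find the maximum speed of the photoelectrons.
1.0892e+06 m/s

First, find the maximum kinetic energy:
E_photon = hc/λ = 5.5524 eV
KE_max = E_photon - φ = 5.5524 - 2.18 = 3.3724 eV

Convert to Joules: KE_max = 3.3724 × 1.602×10⁻¹⁹ J = 5.4031e-19 J

Then use KE = ½mv² to find velocity:
v = √(2·KE/m) = √(2 × 5.4031e-19 J / 9.109e-31 kg)
v = 1.0892e+06 m/s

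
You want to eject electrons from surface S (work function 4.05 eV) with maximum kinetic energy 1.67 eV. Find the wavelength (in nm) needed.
216.76 nm

From Einstein's equation: KE_max = hc/λ - φ

Rearranging for λ:
hc/λ = KE_max + φ
λ = hc/(KE_max + φ)

Required photon energy:
E_photon = KE_max + φ = 1.67 + 4.05 = 5.72 eV

Required wavelength:
λ = hc/E_photon = (6.626×10⁻³⁴)(3×10⁸) / (5.72 × 1.602×10⁻¹⁹)
λ = 216.76 nm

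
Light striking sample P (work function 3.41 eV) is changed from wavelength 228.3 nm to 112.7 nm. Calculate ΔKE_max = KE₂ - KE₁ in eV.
5.5705 eV

Using Einstein's equation: KE_max = hc/λ - φ

For λ₁ = 228.3 nm:
KE₁ = hc/λ₁ - φ = 5.4308 - 3.41 = 2.0208 eV

For λ₂ = 112.7 nm:
KE₂ = hc/λ₂ - φ = 11.0013 - 3.41 = 7.5913 eV

Change in KE:
ΔKE = KE₂ - KE₁ = 7.5913 - 2.0208 = 5.5705 eV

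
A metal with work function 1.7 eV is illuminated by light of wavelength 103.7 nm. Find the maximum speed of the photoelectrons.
1.8994e+06 m/s

First, find the maximum kinetic energy:
E_photon = hc/λ = 11.9560 eV
KE_max = E_photon - φ = 11.9560 - 1.7 = 10.2560 eV

Convert to Joules: KE_max = 10.2560 × 1.602×10⁻¹⁹ J = 1.6432e-18 J

Then use KE = ½mv² to find velocity:
v = √(2·KE/m) = √(2 × 1.6432e-18 J / 9.109e-31 kg)
v = 1.8994e+06 m/s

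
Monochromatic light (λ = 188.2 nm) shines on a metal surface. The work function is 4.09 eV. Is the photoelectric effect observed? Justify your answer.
Yes

For photoemission, the photon energy must exceed the work function.

Photon energy: E = hc/λ = 6.5879 eV
Work function: φ = 4.09 eV

Since E_photon (6.5879 eV) > φ (4.09 eV), photoemission WILL occur.
The threshold wavelength is λ₀ = hc/φ = 303.1 nm.
Since 188.2 nm < 303.1 nm, the light has sufficient energy.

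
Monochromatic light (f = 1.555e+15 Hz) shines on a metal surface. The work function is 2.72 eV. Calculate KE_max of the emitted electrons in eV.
3.7110 eV

Using Einstein's photoelectric equation: KE_max = hf - φ

First, calculate the photon energy:
E_photon = hf = (6.626×10⁻³⁴ J·s)(1.555e+15 Hz)
E_photon = 6.4310 eV

Then, the maximum kinetic energy:
KE_max = E_photon - φ = 6.4310 eV - 2.72 eV = 3.7110 eV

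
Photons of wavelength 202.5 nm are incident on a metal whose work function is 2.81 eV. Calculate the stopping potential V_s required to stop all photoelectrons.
3.3127 V

The stopping potential V_s satisfies: eV_s = KE_max

First, find KE_max using Einstein's equation:
E_photon = hc/λ = 6.1227 eV
KE_max = E_photon - φ = 6.1227 - 2.81 = 3.3127 eV

Since eV_s = KE_max:
V_s = KE_max/e = 3.3127 V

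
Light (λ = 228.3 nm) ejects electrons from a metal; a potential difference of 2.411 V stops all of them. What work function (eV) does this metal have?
3.02 eV

The stopping potential gives the maximum kinetic energy: KE_max = eV_s = 2.411 eV

From Einstein's photoelectric equation: KE_max = hc/λ - φ
Rearranging: φ = hc/λ - KE_max

Calculate photon energy:
E_photon = hc/λ = (6.626×10⁻³⁴ J·s)(3×10⁸ m/s) / (228.3×10⁻⁹ m) = 5.4308 eV

Therefore:
φ = 5.4308 - 2.411 = 3.02 eV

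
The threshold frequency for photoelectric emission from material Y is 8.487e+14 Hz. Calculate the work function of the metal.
3.51 eV

At the threshold frequency, photon energy equals work function:
φ = hf₀

Calculating:
φ = (6.626×10⁻³⁴ J·s)(8.487e+14 Hz)
φ = 3.51 eV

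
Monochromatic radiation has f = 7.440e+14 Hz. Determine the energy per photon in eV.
3.0769 eV

Using E = hf:

E = hf = (6.626×10⁻³⁴ J·s)(7.440e+14 Hz)
E = 3.0769 eV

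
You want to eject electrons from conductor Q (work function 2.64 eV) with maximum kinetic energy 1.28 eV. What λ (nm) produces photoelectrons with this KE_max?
316.29 nm

From Einstein's equation: KE_max = hc/λ - φ

Rearranging for λ:
hc/λ = KE_max + φ
λ = hc/(KE_max + φ)

Required photon energy:
E_photon = KE_max + φ = 1.28 + 2.64 = 3.92 eV

Required wavelength:
λ = hc/E_photon = (6.626×10⁻³⁴)(3×10⁸) / (3.92 × 1.602×10⁻¹⁹)
λ = 316.29 nm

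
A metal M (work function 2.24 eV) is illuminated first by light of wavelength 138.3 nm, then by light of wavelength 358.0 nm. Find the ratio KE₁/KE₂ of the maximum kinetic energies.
5.4976

Using Einstein's equation: KE_max = hc/λ - φ

For λ₁ = 138.3 nm:
E₁ = hc/λ₁ = 8.9649 eV
KE₁ = E₁ - φ = 8.9649 - 2.24 = 6.7249 eV

For λ₂ = 358.0 nm:
E₂ = hc/λ₂ = 3.4632 eV
KE₂ = E₂ - φ = 3.4632 - 2.24 = 1.2232 eV

Ratio: KE₁/KE₂ = 6.7249/1.2232 = 5.4976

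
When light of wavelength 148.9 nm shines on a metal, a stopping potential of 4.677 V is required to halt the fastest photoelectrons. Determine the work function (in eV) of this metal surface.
3.65 eV

The stopping potential gives the maximum kinetic energy: KE_max = eV_s = 4.677 eV

From Einstein's photoelectric equation: KE_max = hc/λ - φ
Rearranging: φ = hc/λ - KE_max

Calculate photon energy:
E_photon = hc/λ = (6.626×10⁻³⁴ J·s)(3×10⁸ m/s) / (148.9×10⁻⁹ m) = 8.3267 eV

Therefore:
φ = 8.3267 - 4.677 = 3.65 eV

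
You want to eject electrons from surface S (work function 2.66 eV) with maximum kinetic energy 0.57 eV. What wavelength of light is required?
383.85 nm

From Einstein's equation: KE_max = hc/λ - φ

Rearranging for λ:
hc/λ = KE_max + φ
λ = hc/(KE_max + φ)

Required photon energy:
E_photon = KE_max + φ = 0.57 + 2.66 = 3.23 eV

Required wavelength:
λ = hc/E_photon = (6.626×10⁻³⁴)(3×10⁸) / (3.23 × 1.602×10⁻¹⁹)
λ = 383.85 nm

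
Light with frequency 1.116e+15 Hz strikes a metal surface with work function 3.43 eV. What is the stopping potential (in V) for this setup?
1.1854 V

The stopping potential V_s satisfies: eV_s = KE_max

First, find KE_max using Einstein's equation:
E_photon = hf = (6.626×10⁻³⁴ J·s)(1.116e+15 Hz) = 4.6154 eV
KE_max = E_photon - φ = 4.6154 - 3.43 = 1.1854 eV

Since eV_s = KE_max:
V_s = KE_max/e = 1.1854 V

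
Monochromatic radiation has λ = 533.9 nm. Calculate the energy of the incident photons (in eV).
2.3222 eV

Using E = hf = hc/λ:

E = hc/λ = (6.626×10⁻³⁴ J·s)(3×10⁸ m/s) / (533.9×10⁻⁹ m)
E = 2.3222 eV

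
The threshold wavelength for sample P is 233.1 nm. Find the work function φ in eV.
5.32 eV

At the threshold wavelength, photon energy equals work function:
φ = hc/λ₀

Calculating:
φ = (6.626×10⁻³⁴ J·s)(3×10⁸ m/s) / (233.1×10⁻⁹ m)
φ = 5.32 eV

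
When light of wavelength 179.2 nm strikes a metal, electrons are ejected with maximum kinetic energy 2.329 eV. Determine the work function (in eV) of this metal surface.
4.59 eV

From Einstein's photoelectric equation: KE_max = hf - φ = hc/λ - φ

Rearranging for φ:
φ = hc/λ - KE_max

Calculate photon energy:
E_photon = hc/λ = 6.9188 eV

Therefore:
φ = 6.9188 - 2.329 = 4.59 eV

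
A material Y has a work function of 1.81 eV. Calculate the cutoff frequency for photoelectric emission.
4.3766e+14 Hz

The threshold frequency is when the photon energy equals the work function:
hf₀ = φ

Solving for f₀:
f₀ = φ/h = (1.81 eV × 1.602×10⁻¹⁹ J/eV) / (6.626×10⁻³⁴ J·s)
f₀ = 4.3766e+14 Hz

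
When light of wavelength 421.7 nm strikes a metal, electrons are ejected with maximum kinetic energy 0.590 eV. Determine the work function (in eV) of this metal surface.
2.35 eV

From Einstein's photoelectric equation: KE_max = hf - φ = hc/λ - φ

Rearranging for φ:
φ = hc/λ - KE_max

Calculate photon energy:
E_photon = hc/λ = 2.9401 eV

Therefore:
φ = 2.9401 - 0.590 = 2.35 eV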